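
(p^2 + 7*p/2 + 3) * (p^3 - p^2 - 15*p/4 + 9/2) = p^5 + 5*p^4/2 - 17*p^3/4 - 93*p^2/8 + 9*p/2 + 27/2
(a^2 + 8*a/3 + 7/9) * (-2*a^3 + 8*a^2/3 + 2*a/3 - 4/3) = -2*a^5 - 8*a^4/3 + 56*a^3/9 + 68*a^2/27 - 82*a/27 - 28/27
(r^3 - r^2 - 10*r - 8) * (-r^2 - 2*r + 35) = -r^5 - r^4 + 47*r^3 - 7*r^2 - 334*r - 280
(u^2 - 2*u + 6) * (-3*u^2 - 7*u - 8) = -3*u^4 - u^3 - 12*u^2 - 26*u - 48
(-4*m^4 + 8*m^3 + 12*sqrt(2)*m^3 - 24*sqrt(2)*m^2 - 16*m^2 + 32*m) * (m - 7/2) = -4*m^5 + 12*sqrt(2)*m^4 + 22*m^4 - 66*sqrt(2)*m^3 - 44*m^3 + 88*m^2 + 84*sqrt(2)*m^2 - 112*m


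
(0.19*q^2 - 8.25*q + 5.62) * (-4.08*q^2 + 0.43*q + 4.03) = -0.7752*q^4 + 33.7417*q^3 - 25.7114*q^2 - 30.8309*q + 22.6486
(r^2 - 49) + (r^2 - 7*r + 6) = 2*r^2 - 7*r - 43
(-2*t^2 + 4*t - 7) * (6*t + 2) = -12*t^3 + 20*t^2 - 34*t - 14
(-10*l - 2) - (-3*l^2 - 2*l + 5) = 3*l^2 - 8*l - 7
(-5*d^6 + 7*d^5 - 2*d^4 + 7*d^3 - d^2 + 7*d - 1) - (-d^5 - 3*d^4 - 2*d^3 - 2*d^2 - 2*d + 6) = -5*d^6 + 8*d^5 + d^4 + 9*d^3 + d^2 + 9*d - 7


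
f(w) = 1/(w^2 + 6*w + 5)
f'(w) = (-2*w - 6)/(w^2 + 6*w + 5)^2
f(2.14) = 0.04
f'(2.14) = -0.02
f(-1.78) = -0.40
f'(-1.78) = -0.39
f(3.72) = 0.02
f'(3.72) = -0.01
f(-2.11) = -0.31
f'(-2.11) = -0.17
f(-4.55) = -0.63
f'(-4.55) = 1.21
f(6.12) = 0.01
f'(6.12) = -0.00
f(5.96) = 0.01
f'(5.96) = -0.00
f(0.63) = 0.11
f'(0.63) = -0.09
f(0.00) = 0.20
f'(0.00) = -0.24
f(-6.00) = 0.20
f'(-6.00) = 0.24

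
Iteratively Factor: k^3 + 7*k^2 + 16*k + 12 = (k + 2)*(k^2 + 5*k + 6) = (k + 2)*(k + 3)*(k + 2)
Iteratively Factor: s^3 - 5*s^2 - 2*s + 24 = (s - 3)*(s^2 - 2*s - 8) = (s - 4)*(s - 3)*(s + 2)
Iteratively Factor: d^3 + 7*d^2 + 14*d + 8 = (d + 4)*(d^2 + 3*d + 2) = (d + 1)*(d + 4)*(d + 2)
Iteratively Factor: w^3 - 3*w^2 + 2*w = (w - 1)*(w^2 - 2*w) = (w - 2)*(w - 1)*(w)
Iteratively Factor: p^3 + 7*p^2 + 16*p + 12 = (p + 3)*(p^2 + 4*p + 4) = (p + 2)*(p + 3)*(p + 2)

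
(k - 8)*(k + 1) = k^2 - 7*k - 8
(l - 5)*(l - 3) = l^2 - 8*l + 15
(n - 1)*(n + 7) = n^2 + 6*n - 7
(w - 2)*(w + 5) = w^2 + 3*w - 10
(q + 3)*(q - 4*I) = q^2 + 3*q - 4*I*q - 12*I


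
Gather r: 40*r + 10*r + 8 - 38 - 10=50*r - 40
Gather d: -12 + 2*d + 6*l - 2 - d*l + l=d*(2 - l) + 7*l - 14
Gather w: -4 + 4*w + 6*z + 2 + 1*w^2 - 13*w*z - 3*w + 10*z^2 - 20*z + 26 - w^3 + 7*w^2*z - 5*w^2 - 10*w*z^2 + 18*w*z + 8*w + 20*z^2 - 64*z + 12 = -w^3 + w^2*(7*z - 4) + w*(-10*z^2 + 5*z + 9) + 30*z^2 - 78*z + 36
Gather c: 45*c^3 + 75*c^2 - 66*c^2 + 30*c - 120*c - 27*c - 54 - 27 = 45*c^3 + 9*c^2 - 117*c - 81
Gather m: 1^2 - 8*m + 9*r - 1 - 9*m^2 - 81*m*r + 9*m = -9*m^2 + m*(1 - 81*r) + 9*r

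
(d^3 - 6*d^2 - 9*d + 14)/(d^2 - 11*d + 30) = (d^3 - 6*d^2 - 9*d + 14)/(d^2 - 11*d + 30)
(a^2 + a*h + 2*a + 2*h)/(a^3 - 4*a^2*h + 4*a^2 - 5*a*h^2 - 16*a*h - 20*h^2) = (a + 2)/(a^2 - 5*a*h + 4*a - 20*h)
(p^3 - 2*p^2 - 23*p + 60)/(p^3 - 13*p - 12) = (p^2 + 2*p - 15)/(p^2 + 4*p + 3)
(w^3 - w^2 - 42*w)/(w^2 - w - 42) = w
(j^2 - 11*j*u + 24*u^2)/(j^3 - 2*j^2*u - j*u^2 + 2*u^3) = (j^2 - 11*j*u + 24*u^2)/(j^3 - 2*j^2*u - j*u^2 + 2*u^3)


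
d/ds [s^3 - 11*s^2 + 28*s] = 3*s^2 - 22*s + 28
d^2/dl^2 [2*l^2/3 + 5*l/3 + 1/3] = 4/3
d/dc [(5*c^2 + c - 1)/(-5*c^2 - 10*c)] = (-9*c^2 - 2*c - 2)/(5*c^2*(c^2 + 4*c + 4))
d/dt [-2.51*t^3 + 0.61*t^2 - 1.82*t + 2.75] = -7.53*t^2 + 1.22*t - 1.82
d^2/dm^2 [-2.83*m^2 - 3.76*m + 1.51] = -5.66000000000000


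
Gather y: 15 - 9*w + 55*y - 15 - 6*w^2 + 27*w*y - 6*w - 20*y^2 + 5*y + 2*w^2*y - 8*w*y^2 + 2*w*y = -6*w^2 - 15*w + y^2*(-8*w - 20) + y*(2*w^2 + 29*w + 60)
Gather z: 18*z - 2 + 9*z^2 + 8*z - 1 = 9*z^2 + 26*z - 3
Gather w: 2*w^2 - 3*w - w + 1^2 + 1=2*w^2 - 4*w + 2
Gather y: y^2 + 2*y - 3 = y^2 + 2*y - 3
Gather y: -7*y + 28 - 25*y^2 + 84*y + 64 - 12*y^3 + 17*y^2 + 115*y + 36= -12*y^3 - 8*y^2 + 192*y + 128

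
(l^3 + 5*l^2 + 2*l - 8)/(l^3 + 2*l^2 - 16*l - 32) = (l - 1)/(l - 4)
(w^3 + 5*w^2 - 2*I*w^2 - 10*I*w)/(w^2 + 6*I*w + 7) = w*(w^2 + w*(5 - 2*I) - 10*I)/(w^2 + 6*I*w + 7)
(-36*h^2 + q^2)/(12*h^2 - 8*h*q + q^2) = (6*h + q)/(-2*h + q)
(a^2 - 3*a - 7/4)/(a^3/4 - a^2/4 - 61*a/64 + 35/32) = 16*(4*a^2 - 12*a - 7)/(16*a^3 - 16*a^2 - 61*a + 70)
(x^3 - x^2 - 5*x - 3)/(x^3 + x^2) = 1 - 2/x - 3/x^2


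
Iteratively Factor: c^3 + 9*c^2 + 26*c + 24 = (c + 4)*(c^2 + 5*c + 6) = (c + 2)*(c + 4)*(c + 3)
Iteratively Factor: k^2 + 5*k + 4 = (k + 4)*(k + 1)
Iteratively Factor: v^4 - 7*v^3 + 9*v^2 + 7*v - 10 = (v - 5)*(v^3 - 2*v^2 - v + 2) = (v - 5)*(v + 1)*(v^2 - 3*v + 2) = (v - 5)*(v - 2)*(v + 1)*(v - 1)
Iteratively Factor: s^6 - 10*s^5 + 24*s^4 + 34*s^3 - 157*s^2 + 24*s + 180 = (s - 3)*(s^5 - 7*s^4 + 3*s^3 + 43*s^2 - 28*s - 60) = (s - 3)*(s + 2)*(s^4 - 9*s^3 + 21*s^2 + s - 30) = (s - 3)^2*(s + 2)*(s^3 - 6*s^2 + 3*s + 10) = (s - 3)^2*(s + 1)*(s + 2)*(s^2 - 7*s + 10) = (s - 5)*(s - 3)^2*(s + 1)*(s + 2)*(s - 2)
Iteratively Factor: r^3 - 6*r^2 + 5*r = (r - 1)*(r^2 - 5*r) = (r - 5)*(r - 1)*(r)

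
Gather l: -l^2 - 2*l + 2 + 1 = -l^2 - 2*l + 3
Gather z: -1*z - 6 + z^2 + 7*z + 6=z^2 + 6*z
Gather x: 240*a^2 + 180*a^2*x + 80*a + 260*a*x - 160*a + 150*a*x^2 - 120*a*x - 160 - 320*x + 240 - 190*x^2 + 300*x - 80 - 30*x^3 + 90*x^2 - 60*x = 240*a^2 - 80*a - 30*x^3 + x^2*(150*a - 100) + x*(180*a^2 + 140*a - 80)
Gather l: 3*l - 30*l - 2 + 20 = 18 - 27*l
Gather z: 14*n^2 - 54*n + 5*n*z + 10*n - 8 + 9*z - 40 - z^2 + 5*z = 14*n^2 - 44*n - z^2 + z*(5*n + 14) - 48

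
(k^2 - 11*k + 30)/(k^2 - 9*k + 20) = (k - 6)/(k - 4)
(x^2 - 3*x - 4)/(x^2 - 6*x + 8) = (x + 1)/(x - 2)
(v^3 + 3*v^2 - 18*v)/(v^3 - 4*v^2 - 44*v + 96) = v*(v - 3)/(v^2 - 10*v + 16)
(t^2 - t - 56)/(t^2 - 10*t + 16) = (t + 7)/(t - 2)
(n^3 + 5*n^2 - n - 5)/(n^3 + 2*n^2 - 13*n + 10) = (n + 1)/(n - 2)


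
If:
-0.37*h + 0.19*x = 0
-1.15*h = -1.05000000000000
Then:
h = 0.91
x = 1.78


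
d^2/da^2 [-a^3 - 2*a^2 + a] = -6*a - 4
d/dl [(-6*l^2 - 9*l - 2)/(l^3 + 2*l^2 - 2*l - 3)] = (6*l^4 + 18*l^3 + 36*l^2 + 44*l + 23)/(l^6 + 4*l^5 - 14*l^3 - 8*l^2 + 12*l + 9)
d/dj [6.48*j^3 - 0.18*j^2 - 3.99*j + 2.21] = 19.44*j^2 - 0.36*j - 3.99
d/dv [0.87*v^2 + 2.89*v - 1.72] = 1.74*v + 2.89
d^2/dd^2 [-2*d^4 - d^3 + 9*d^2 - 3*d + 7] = -24*d^2 - 6*d + 18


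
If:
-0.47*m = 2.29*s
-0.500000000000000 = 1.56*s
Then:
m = 1.56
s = -0.32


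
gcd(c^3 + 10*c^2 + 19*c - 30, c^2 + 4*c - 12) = c + 6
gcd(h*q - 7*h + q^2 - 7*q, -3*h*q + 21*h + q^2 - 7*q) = q - 7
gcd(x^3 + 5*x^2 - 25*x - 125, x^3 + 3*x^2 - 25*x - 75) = x^2 - 25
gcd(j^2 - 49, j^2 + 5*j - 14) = j + 7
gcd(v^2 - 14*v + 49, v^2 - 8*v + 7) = v - 7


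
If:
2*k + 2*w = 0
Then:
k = -w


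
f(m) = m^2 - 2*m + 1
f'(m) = 2*m - 2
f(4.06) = 9.36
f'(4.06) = 6.12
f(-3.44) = 19.71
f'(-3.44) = -8.88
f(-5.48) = 41.99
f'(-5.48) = -12.96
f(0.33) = 0.45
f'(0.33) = -1.34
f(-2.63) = 13.18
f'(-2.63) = -7.26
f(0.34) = 0.44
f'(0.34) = -1.32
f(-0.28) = 1.64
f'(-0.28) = -2.56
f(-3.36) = 19.01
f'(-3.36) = -8.72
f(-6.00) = 49.00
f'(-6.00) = -14.00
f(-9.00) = 100.00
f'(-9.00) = -20.00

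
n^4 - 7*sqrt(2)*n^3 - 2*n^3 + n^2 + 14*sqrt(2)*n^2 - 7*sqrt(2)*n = n*(n - 1)^2*(n - 7*sqrt(2))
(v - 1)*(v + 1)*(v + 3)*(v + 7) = v^4 + 10*v^3 + 20*v^2 - 10*v - 21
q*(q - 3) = q^2 - 3*q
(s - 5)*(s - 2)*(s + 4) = s^3 - 3*s^2 - 18*s + 40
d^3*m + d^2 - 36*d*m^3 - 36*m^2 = (d - 6*m)*(d + 6*m)*(d*m + 1)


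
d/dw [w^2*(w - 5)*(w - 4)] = w*(4*w^2 - 27*w + 40)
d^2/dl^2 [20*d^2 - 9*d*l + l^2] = 2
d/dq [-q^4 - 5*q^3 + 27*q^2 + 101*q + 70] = -4*q^3 - 15*q^2 + 54*q + 101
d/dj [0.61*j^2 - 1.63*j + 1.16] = 1.22*j - 1.63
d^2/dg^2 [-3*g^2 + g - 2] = -6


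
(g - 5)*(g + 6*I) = g^2 - 5*g + 6*I*g - 30*I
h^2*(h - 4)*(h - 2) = h^4 - 6*h^3 + 8*h^2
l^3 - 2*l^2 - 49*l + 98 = (l - 7)*(l - 2)*(l + 7)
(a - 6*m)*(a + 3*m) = a^2 - 3*a*m - 18*m^2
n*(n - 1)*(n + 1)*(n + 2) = n^4 + 2*n^3 - n^2 - 2*n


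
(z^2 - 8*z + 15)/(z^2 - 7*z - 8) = (-z^2 + 8*z - 15)/(-z^2 + 7*z + 8)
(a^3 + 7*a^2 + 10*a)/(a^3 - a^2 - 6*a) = (a + 5)/(a - 3)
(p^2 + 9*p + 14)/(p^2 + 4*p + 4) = (p + 7)/(p + 2)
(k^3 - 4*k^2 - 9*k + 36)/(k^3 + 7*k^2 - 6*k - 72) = (k^2 - k - 12)/(k^2 + 10*k + 24)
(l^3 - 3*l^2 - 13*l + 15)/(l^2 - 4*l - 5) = (l^2 + 2*l - 3)/(l + 1)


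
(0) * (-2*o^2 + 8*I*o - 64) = 0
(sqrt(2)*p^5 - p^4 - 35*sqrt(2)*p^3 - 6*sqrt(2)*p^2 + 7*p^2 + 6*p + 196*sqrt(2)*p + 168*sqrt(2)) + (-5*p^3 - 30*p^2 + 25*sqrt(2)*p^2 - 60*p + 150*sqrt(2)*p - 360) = sqrt(2)*p^5 - p^4 - 35*sqrt(2)*p^3 - 5*p^3 - 23*p^2 + 19*sqrt(2)*p^2 - 54*p + 346*sqrt(2)*p - 360 + 168*sqrt(2)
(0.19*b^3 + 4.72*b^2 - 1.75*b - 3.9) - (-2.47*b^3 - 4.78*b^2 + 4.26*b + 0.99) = 2.66*b^3 + 9.5*b^2 - 6.01*b - 4.89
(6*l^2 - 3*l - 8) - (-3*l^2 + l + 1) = 9*l^2 - 4*l - 9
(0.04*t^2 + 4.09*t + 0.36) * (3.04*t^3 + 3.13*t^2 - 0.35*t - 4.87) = 0.1216*t^5 + 12.5588*t^4 + 13.8821*t^3 - 0.4995*t^2 - 20.0443*t - 1.7532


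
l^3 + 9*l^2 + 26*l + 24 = (l + 2)*(l + 3)*(l + 4)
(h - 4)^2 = h^2 - 8*h + 16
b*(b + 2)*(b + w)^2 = b^4 + 2*b^3*w + 2*b^3 + b^2*w^2 + 4*b^2*w + 2*b*w^2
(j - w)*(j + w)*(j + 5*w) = j^3 + 5*j^2*w - j*w^2 - 5*w^3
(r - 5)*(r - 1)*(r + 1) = r^3 - 5*r^2 - r + 5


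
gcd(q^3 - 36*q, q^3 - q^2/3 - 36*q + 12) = q^2 - 36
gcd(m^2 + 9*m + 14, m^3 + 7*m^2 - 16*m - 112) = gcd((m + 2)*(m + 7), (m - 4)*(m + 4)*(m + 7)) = m + 7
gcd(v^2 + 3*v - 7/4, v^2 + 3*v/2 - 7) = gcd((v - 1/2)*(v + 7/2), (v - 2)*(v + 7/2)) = v + 7/2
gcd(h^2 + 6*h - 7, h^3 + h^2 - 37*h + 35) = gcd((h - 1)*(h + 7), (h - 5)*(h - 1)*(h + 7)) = h^2 + 6*h - 7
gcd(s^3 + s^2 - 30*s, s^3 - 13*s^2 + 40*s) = s^2 - 5*s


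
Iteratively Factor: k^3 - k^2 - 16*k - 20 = (k + 2)*(k^2 - 3*k - 10) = (k + 2)^2*(k - 5)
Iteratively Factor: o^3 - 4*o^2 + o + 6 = (o - 3)*(o^2 - o - 2) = (o - 3)*(o + 1)*(o - 2)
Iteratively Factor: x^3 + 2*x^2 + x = (x)*(x^2 + 2*x + 1) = x*(x + 1)*(x + 1)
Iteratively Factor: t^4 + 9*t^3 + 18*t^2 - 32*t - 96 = (t + 4)*(t^3 + 5*t^2 - 2*t - 24) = (t - 2)*(t + 4)*(t^2 + 7*t + 12) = (t - 2)*(t + 3)*(t + 4)*(t + 4)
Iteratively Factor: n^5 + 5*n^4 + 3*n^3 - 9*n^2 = (n + 3)*(n^4 + 2*n^3 - 3*n^2) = (n - 1)*(n + 3)*(n^3 + 3*n^2) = n*(n - 1)*(n + 3)*(n^2 + 3*n) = n^2*(n - 1)*(n + 3)*(n + 3)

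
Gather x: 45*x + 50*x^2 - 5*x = 50*x^2 + 40*x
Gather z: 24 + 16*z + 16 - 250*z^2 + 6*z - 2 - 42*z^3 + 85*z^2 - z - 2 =-42*z^3 - 165*z^2 + 21*z + 36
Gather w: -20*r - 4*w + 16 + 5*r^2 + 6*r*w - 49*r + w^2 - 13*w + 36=5*r^2 - 69*r + w^2 + w*(6*r - 17) + 52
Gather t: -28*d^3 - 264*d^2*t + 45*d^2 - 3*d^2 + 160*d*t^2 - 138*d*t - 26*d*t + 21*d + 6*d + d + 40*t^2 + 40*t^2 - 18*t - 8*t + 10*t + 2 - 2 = -28*d^3 + 42*d^2 + 28*d + t^2*(160*d + 80) + t*(-264*d^2 - 164*d - 16)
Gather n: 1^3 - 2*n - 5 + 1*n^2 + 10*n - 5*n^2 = -4*n^2 + 8*n - 4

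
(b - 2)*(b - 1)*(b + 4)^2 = b^4 + 5*b^3 - 6*b^2 - 32*b + 32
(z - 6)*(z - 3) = z^2 - 9*z + 18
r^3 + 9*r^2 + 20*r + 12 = (r + 1)*(r + 2)*(r + 6)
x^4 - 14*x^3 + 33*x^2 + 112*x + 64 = (x - 8)^2*(x + 1)^2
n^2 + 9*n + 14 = (n + 2)*(n + 7)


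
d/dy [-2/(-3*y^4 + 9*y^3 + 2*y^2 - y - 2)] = 2*(-12*y^3 + 27*y^2 + 4*y - 1)/(3*y^4 - 9*y^3 - 2*y^2 + y + 2)^2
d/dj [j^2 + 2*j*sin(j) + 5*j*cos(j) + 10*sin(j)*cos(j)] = -5*j*sin(j) + 2*j*cos(j) + 2*j + 2*sin(j) + 5*cos(j) + 10*cos(2*j)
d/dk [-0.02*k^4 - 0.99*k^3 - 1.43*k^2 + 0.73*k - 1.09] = -0.08*k^3 - 2.97*k^2 - 2.86*k + 0.73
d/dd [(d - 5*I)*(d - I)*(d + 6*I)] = 3*d^2 + 31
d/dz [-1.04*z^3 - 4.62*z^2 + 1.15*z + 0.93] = -3.12*z^2 - 9.24*z + 1.15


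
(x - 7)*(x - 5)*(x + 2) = x^3 - 10*x^2 + 11*x + 70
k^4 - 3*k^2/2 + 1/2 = (k - 1)*(k + 1)*(k - sqrt(2)/2)*(k + sqrt(2)/2)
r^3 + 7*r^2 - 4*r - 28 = (r - 2)*(r + 2)*(r + 7)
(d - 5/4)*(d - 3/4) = d^2 - 2*d + 15/16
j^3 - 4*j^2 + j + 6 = (j - 3)*(j - 2)*(j + 1)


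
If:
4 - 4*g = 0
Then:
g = 1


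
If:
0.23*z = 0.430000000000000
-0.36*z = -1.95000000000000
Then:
No Solution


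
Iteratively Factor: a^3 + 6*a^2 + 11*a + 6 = (a + 3)*(a^2 + 3*a + 2) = (a + 1)*(a + 3)*(a + 2)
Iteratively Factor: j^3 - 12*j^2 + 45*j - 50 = (j - 5)*(j^2 - 7*j + 10) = (j - 5)^2*(j - 2)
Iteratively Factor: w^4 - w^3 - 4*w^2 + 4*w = (w - 1)*(w^3 - 4*w) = w*(w - 1)*(w^2 - 4) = w*(w - 2)*(w - 1)*(w + 2)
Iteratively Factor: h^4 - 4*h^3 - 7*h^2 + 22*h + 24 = (h - 4)*(h^3 - 7*h - 6) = (h - 4)*(h + 2)*(h^2 - 2*h - 3) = (h - 4)*(h + 1)*(h + 2)*(h - 3)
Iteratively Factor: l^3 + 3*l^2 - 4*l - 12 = (l + 2)*(l^2 + l - 6) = (l + 2)*(l + 3)*(l - 2)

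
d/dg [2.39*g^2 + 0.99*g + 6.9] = 4.78*g + 0.99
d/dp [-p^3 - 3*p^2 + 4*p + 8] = -3*p^2 - 6*p + 4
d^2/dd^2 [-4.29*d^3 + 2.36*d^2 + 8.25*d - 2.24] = 4.72 - 25.74*d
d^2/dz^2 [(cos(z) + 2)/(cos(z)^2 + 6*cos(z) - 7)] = (-9*(1 - cos(2*z))^2*cos(z)/4 - (1 - cos(2*z))^2/2 - 151*cos(z)/2 - 81*cos(2*z) - 21*cos(3*z) + cos(5*z)/2 + 177)/((cos(z) - 1)^3*(cos(z) + 7)^3)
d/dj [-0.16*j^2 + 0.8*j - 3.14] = 0.8 - 0.32*j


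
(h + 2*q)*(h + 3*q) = h^2 + 5*h*q + 6*q^2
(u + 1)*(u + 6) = u^2 + 7*u + 6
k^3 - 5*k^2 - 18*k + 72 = (k - 6)*(k - 3)*(k + 4)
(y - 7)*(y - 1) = y^2 - 8*y + 7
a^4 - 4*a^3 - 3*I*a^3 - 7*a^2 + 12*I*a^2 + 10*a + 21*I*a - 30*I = (a - 5)*(a - 1)*(a + 2)*(a - 3*I)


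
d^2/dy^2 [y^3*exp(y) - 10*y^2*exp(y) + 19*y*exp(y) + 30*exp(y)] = (y^3 - 4*y^2 - 15*y + 48)*exp(y)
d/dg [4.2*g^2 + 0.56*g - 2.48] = 8.4*g + 0.56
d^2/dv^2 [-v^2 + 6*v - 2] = -2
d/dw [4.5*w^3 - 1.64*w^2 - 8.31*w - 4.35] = 13.5*w^2 - 3.28*w - 8.31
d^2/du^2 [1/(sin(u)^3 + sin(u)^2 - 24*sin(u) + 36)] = (-9*sin(u)^6 - 11*sin(u)^5 + 56*sin(u)^4 + 412*sin(u)^3 - 570*sin(u)^2 - 1224*sin(u) + 1080)/(sin(u)^3 + sin(u)^2 - 24*sin(u) + 36)^3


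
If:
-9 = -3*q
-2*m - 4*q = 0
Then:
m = -6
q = 3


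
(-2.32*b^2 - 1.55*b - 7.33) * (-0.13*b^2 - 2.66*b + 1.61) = 0.3016*b^4 + 6.3727*b^3 + 1.3407*b^2 + 17.0023*b - 11.8013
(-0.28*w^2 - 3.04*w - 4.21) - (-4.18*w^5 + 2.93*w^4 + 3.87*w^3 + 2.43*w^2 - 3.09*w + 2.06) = 4.18*w^5 - 2.93*w^4 - 3.87*w^3 - 2.71*w^2 + 0.0499999999999998*w - 6.27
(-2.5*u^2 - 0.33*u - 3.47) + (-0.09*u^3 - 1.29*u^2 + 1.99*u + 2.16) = -0.09*u^3 - 3.79*u^2 + 1.66*u - 1.31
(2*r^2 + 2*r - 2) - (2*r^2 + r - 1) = r - 1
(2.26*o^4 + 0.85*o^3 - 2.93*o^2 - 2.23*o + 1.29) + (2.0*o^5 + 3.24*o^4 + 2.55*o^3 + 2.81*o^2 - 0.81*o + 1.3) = 2.0*o^5 + 5.5*o^4 + 3.4*o^3 - 0.12*o^2 - 3.04*o + 2.59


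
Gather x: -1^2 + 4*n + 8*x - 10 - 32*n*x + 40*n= 44*n + x*(8 - 32*n) - 11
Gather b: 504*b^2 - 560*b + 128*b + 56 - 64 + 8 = 504*b^2 - 432*b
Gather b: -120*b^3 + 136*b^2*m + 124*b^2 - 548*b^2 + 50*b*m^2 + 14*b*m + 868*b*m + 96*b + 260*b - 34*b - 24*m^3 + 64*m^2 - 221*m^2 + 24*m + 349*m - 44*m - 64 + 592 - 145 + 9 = -120*b^3 + b^2*(136*m - 424) + b*(50*m^2 + 882*m + 322) - 24*m^3 - 157*m^2 + 329*m + 392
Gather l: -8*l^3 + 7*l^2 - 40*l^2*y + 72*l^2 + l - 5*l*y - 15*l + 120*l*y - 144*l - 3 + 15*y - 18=-8*l^3 + l^2*(79 - 40*y) + l*(115*y - 158) + 15*y - 21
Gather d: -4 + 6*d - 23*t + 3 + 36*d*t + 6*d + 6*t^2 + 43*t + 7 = d*(36*t + 12) + 6*t^2 + 20*t + 6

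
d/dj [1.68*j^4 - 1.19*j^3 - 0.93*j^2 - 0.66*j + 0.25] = 6.72*j^3 - 3.57*j^2 - 1.86*j - 0.66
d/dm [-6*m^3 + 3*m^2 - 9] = 6*m*(1 - 3*m)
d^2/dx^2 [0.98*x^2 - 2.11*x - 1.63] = 1.96000000000000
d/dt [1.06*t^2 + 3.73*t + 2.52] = 2.12*t + 3.73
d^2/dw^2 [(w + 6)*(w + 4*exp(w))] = 4*w*exp(w) + 32*exp(w) + 2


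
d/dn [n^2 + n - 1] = 2*n + 1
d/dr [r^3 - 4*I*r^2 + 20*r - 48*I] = 3*r^2 - 8*I*r + 20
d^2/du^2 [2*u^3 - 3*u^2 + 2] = 12*u - 6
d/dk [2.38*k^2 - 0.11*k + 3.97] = 4.76*k - 0.11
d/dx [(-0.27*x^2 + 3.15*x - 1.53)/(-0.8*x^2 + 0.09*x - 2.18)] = (2.4957*x^2 - 1.2708*x - 6.7293)/(0.64*x^4 - 0.144*x^3 + 3.4961*x^2 - 0.3924*x + 4.7524)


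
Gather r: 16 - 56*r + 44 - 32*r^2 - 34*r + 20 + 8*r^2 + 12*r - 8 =-24*r^2 - 78*r + 72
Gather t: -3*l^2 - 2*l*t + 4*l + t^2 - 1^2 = -3*l^2 - 2*l*t + 4*l + t^2 - 1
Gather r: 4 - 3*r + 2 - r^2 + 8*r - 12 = -r^2 + 5*r - 6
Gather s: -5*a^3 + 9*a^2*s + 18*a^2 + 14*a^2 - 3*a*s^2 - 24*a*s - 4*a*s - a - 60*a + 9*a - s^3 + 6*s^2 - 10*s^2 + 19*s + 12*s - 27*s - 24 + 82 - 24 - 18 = -5*a^3 + 32*a^2 - 52*a - s^3 + s^2*(-3*a - 4) + s*(9*a^2 - 28*a + 4) + 16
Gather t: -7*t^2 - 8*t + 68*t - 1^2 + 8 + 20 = -7*t^2 + 60*t + 27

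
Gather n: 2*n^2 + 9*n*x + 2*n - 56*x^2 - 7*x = 2*n^2 + n*(9*x + 2) - 56*x^2 - 7*x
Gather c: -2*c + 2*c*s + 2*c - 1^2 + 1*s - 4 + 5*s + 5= 2*c*s + 6*s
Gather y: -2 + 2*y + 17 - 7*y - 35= -5*y - 20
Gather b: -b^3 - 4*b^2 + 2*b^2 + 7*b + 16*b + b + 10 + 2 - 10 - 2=-b^3 - 2*b^2 + 24*b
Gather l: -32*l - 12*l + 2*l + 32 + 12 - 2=42 - 42*l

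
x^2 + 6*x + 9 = (x + 3)^2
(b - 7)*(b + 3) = b^2 - 4*b - 21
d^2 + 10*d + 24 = (d + 4)*(d + 6)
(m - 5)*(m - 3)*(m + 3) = m^3 - 5*m^2 - 9*m + 45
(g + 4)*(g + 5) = g^2 + 9*g + 20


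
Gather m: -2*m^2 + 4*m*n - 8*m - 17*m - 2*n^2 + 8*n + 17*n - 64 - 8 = -2*m^2 + m*(4*n - 25) - 2*n^2 + 25*n - 72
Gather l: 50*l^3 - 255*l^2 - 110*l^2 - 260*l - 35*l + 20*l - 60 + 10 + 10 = 50*l^3 - 365*l^2 - 275*l - 40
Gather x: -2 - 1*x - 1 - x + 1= -2*x - 2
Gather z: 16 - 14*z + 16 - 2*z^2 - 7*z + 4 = -2*z^2 - 21*z + 36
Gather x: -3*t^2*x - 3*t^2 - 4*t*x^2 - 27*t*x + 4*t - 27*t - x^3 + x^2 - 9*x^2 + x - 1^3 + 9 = -3*t^2 - 23*t - x^3 + x^2*(-4*t - 8) + x*(-3*t^2 - 27*t + 1) + 8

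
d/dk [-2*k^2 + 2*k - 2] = 2 - 4*k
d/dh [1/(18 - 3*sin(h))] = cos(h)/(3*(sin(h) - 6)^2)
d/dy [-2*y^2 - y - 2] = -4*y - 1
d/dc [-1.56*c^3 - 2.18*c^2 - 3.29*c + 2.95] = -4.68*c^2 - 4.36*c - 3.29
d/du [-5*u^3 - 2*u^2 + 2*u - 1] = -15*u^2 - 4*u + 2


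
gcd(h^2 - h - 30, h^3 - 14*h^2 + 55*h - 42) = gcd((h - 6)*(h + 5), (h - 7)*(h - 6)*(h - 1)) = h - 6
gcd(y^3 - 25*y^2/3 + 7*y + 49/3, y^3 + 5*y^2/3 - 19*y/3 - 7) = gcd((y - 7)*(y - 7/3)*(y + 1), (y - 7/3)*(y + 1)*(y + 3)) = y^2 - 4*y/3 - 7/3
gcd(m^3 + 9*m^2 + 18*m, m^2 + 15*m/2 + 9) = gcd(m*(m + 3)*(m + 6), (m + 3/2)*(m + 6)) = m + 6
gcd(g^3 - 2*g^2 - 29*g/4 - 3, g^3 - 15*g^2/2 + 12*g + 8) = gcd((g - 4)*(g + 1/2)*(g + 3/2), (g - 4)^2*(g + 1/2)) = g^2 - 7*g/2 - 2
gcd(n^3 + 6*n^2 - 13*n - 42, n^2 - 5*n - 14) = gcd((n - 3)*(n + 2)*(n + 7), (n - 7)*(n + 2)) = n + 2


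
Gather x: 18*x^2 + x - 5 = 18*x^2 + x - 5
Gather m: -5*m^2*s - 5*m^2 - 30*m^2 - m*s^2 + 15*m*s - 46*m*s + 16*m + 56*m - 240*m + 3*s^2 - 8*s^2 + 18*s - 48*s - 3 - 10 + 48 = m^2*(-5*s - 35) + m*(-s^2 - 31*s - 168) - 5*s^2 - 30*s + 35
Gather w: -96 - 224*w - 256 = -224*w - 352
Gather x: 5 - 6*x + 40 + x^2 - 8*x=x^2 - 14*x + 45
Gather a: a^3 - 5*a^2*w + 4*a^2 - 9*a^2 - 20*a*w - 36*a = a^3 + a^2*(-5*w - 5) + a*(-20*w - 36)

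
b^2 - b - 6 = (b - 3)*(b + 2)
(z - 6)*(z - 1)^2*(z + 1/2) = z^4 - 15*z^3/2 + 9*z^2 + z/2 - 3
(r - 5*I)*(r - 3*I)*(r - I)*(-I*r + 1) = -I*r^4 - 8*r^3 + 14*I*r^2 - 8*r + 15*I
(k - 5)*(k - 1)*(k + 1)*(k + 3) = k^4 - 2*k^3 - 16*k^2 + 2*k + 15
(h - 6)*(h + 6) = h^2 - 36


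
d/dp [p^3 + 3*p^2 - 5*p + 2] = 3*p^2 + 6*p - 5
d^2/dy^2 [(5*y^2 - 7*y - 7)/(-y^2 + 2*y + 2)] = 6*(-y^3 - 3*y^2 - 2)/(y^6 - 6*y^5 + 6*y^4 + 16*y^3 - 12*y^2 - 24*y - 8)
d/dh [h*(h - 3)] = 2*h - 3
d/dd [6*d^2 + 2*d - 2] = 12*d + 2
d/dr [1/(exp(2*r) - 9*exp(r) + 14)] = (9 - 2*exp(r))*exp(r)/(exp(2*r) - 9*exp(r) + 14)^2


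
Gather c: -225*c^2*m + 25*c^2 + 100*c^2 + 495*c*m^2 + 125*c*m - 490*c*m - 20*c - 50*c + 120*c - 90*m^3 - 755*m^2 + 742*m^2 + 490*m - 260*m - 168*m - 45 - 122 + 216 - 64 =c^2*(125 - 225*m) + c*(495*m^2 - 365*m + 50) - 90*m^3 - 13*m^2 + 62*m - 15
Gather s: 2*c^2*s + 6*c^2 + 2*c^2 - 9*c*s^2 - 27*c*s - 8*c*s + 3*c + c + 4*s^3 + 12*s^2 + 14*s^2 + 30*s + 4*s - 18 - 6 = 8*c^2 + 4*c + 4*s^3 + s^2*(26 - 9*c) + s*(2*c^2 - 35*c + 34) - 24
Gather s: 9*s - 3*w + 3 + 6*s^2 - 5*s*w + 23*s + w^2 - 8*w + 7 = 6*s^2 + s*(32 - 5*w) + w^2 - 11*w + 10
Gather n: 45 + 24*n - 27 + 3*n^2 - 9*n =3*n^2 + 15*n + 18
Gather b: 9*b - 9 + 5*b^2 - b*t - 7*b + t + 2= 5*b^2 + b*(2 - t) + t - 7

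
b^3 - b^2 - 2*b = b*(b - 2)*(b + 1)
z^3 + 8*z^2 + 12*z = z*(z + 2)*(z + 6)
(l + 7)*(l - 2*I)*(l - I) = l^3 + 7*l^2 - 3*I*l^2 - 2*l - 21*I*l - 14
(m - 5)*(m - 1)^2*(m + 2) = m^4 - 5*m^3 - 3*m^2 + 17*m - 10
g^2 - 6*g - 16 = (g - 8)*(g + 2)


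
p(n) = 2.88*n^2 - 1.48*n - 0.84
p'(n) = 5.76*n - 1.48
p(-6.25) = 120.91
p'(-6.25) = -37.48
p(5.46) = 76.94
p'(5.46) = 29.97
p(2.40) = 12.20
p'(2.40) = 12.34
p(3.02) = 20.96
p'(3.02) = 15.92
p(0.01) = -0.85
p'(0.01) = -1.42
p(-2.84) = 26.59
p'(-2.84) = -17.84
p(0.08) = -0.94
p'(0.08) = -1.02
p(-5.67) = 100.14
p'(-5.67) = -34.14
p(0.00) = -0.84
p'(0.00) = -1.48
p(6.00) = 93.96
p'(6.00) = 33.08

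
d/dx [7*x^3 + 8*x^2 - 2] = x*(21*x + 16)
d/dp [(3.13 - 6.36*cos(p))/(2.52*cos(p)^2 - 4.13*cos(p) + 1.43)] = (-16.0272*cos(p)^2 + 15.7752*cos(p) - 3.8321)*sin(p)/(6.3504*cos(p)^4 - 20.8152*cos(p)^3 + 24.2641*cos(p)^2 - 11.8118*cos(p) + 2.0449)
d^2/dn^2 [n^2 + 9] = 2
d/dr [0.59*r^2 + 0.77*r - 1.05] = 1.18*r + 0.77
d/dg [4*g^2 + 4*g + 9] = 8*g + 4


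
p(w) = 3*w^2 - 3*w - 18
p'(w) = 6*w - 3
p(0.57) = -18.74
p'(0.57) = 0.42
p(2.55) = -6.14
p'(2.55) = 12.30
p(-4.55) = 57.76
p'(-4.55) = -30.30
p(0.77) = -18.53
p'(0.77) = 1.62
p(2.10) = -11.07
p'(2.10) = 9.60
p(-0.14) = -17.52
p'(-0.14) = -3.84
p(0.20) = -18.48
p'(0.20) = -1.80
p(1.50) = -15.75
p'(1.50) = 6.00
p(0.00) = -18.00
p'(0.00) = -3.00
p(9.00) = 198.00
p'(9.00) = 51.00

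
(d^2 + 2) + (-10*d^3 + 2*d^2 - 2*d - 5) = -10*d^3 + 3*d^2 - 2*d - 3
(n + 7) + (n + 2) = 2*n + 9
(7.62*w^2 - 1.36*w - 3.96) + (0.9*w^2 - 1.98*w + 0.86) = 8.52*w^2 - 3.34*w - 3.1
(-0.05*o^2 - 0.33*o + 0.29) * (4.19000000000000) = -0.2095*o^2 - 1.3827*o + 1.2151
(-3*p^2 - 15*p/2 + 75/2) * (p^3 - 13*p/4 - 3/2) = -3*p^5 - 15*p^4/2 + 189*p^3/4 + 231*p^2/8 - 885*p/8 - 225/4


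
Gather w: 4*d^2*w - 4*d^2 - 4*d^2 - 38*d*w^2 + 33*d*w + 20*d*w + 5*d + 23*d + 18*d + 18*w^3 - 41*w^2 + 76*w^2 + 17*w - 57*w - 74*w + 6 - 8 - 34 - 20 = -8*d^2 + 46*d + 18*w^3 + w^2*(35 - 38*d) + w*(4*d^2 + 53*d - 114) - 56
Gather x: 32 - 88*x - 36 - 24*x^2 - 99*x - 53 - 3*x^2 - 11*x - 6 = -27*x^2 - 198*x - 63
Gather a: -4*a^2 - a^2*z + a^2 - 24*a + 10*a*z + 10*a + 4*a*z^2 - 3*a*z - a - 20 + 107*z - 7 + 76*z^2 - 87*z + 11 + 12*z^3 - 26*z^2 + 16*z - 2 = a^2*(-z - 3) + a*(4*z^2 + 7*z - 15) + 12*z^3 + 50*z^2 + 36*z - 18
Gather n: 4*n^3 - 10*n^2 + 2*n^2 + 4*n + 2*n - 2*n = 4*n^3 - 8*n^2 + 4*n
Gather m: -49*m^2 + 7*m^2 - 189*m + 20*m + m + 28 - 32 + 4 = -42*m^2 - 168*m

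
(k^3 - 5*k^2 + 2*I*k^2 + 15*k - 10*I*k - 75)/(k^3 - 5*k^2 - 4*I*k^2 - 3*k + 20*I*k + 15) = (k + 5*I)/(k - I)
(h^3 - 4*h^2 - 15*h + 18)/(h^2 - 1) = (h^2 - 3*h - 18)/(h + 1)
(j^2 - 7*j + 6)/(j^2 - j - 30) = (j - 1)/(j + 5)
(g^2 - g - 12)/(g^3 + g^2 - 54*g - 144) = (g - 4)/(g^2 - 2*g - 48)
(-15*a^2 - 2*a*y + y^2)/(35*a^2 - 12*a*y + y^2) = (3*a + y)/(-7*a + y)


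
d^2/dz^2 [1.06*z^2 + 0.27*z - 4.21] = 2.12000000000000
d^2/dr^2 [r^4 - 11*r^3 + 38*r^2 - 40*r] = 12*r^2 - 66*r + 76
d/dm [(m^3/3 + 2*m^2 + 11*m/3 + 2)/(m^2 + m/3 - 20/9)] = 3*(9*m^4 + 6*m^3 - 141*m^2 - 348*m - 238)/(81*m^4 + 54*m^3 - 351*m^2 - 120*m + 400)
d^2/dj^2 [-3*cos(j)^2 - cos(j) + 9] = cos(j) + 6*cos(2*j)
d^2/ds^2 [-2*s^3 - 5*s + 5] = -12*s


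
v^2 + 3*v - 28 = (v - 4)*(v + 7)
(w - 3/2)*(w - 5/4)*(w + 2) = w^3 - 3*w^2/4 - 29*w/8 + 15/4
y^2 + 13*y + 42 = (y + 6)*(y + 7)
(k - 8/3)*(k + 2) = k^2 - 2*k/3 - 16/3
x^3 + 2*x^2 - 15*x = x*(x - 3)*(x + 5)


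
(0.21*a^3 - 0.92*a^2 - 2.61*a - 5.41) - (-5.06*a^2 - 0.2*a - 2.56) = 0.21*a^3 + 4.14*a^2 - 2.41*a - 2.85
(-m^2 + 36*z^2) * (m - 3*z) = -m^3 + 3*m^2*z + 36*m*z^2 - 108*z^3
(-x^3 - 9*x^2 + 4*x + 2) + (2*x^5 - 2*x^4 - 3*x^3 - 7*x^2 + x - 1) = 2*x^5 - 2*x^4 - 4*x^3 - 16*x^2 + 5*x + 1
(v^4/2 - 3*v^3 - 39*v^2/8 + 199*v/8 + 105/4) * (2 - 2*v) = -v^5 + 7*v^4 + 15*v^3/4 - 119*v^2/2 - 11*v/4 + 105/2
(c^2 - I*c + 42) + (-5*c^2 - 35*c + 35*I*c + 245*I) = -4*c^2 - 35*c + 34*I*c + 42 + 245*I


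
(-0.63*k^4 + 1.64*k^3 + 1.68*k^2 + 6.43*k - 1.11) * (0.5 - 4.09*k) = 2.5767*k^5 - 7.0226*k^4 - 6.0512*k^3 - 25.4587*k^2 + 7.7549*k - 0.555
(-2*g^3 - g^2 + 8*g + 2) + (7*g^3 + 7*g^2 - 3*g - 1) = 5*g^3 + 6*g^2 + 5*g + 1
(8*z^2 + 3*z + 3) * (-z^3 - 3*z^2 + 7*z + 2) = -8*z^5 - 27*z^4 + 44*z^3 + 28*z^2 + 27*z + 6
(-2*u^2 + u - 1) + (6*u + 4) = -2*u^2 + 7*u + 3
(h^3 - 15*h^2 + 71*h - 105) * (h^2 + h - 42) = h^5 - 14*h^4 + 14*h^3 + 596*h^2 - 3087*h + 4410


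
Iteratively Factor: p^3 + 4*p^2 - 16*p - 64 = (p + 4)*(p^2 - 16) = (p - 4)*(p + 4)*(p + 4)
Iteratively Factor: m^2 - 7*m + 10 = (m - 5)*(m - 2)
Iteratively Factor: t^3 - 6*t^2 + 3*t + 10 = (t + 1)*(t^2 - 7*t + 10) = (t - 5)*(t + 1)*(t - 2)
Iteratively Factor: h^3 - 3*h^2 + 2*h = (h - 2)*(h^2 - h) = (h - 2)*(h - 1)*(h)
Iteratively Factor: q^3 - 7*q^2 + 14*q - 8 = (q - 1)*(q^2 - 6*q + 8) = (q - 4)*(q - 1)*(q - 2)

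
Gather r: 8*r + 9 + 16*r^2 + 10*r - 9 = 16*r^2 + 18*r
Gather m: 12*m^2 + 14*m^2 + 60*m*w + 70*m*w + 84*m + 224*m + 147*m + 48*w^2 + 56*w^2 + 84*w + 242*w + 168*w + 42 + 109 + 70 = 26*m^2 + m*(130*w + 455) + 104*w^2 + 494*w + 221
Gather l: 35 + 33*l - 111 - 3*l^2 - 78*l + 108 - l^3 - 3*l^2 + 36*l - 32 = -l^3 - 6*l^2 - 9*l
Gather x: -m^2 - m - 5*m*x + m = -m^2 - 5*m*x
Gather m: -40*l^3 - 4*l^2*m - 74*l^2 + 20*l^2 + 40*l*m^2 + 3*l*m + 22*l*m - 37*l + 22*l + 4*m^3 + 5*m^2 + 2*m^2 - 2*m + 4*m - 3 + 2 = -40*l^3 - 54*l^2 - 15*l + 4*m^3 + m^2*(40*l + 7) + m*(-4*l^2 + 25*l + 2) - 1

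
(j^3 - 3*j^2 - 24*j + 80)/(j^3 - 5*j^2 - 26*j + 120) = (j - 4)/(j - 6)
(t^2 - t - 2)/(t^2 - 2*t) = (t + 1)/t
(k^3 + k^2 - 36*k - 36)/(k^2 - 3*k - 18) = (k^2 + 7*k + 6)/(k + 3)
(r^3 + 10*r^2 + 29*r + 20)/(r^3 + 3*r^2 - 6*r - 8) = (r + 5)/(r - 2)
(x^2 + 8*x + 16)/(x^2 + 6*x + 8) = (x + 4)/(x + 2)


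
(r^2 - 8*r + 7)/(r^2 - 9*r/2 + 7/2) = 2*(r - 7)/(2*r - 7)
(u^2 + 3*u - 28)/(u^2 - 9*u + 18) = (u^2 + 3*u - 28)/(u^2 - 9*u + 18)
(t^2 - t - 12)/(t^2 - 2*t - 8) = (t + 3)/(t + 2)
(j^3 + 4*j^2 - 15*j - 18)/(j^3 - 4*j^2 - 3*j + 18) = (j^2 + 7*j + 6)/(j^2 - j - 6)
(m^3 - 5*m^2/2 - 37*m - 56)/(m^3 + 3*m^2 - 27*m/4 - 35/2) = 2*(m - 8)/(2*m - 5)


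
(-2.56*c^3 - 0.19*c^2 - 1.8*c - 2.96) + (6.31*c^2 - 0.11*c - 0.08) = -2.56*c^3 + 6.12*c^2 - 1.91*c - 3.04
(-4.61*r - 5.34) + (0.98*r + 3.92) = -3.63*r - 1.42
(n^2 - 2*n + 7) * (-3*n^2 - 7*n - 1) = -3*n^4 - n^3 - 8*n^2 - 47*n - 7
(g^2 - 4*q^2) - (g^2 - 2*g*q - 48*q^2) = 2*g*q + 44*q^2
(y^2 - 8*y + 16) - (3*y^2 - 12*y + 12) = -2*y^2 + 4*y + 4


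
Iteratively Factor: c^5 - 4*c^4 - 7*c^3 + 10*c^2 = (c - 1)*(c^4 - 3*c^3 - 10*c^2) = c*(c - 1)*(c^3 - 3*c^2 - 10*c) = c^2*(c - 1)*(c^2 - 3*c - 10) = c^2*(c - 5)*(c - 1)*(c + 2)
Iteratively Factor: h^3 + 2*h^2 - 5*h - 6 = (h + 3)*(h^2 - h - 2) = (h + 1)*(h + 3)*(h - 2)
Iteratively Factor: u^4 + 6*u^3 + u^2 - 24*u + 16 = (u - 1)*(u^3 + 7*u^2 + 8*u - 16) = (u - 1)*(u + 4)*(u^2 + 3*u - 4) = (u - 1)^2*(u + 4)*(u + 4)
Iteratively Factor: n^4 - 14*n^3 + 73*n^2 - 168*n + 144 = (n - 4)*(n^3 - 10*n^2 + 33*n - 36) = (n - 4)*(n - 3)*(n^2 - 7*n + 12) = (n - 4)^2*(n - 3)*(n - 3)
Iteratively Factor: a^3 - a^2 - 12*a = (a - 4)*(a^2 + 3*a) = (a - 4)*(a + 3)*(a)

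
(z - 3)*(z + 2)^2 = z^3 + z^2 - 8*z - 12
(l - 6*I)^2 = l^2 - 12*I*l - 36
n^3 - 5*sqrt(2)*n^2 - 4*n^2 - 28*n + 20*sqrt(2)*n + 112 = (n - 4)*(n - 7*sqrt(2))*(n + 2*sqrt(2))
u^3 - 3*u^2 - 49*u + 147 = (u - 7)*(u - 3)*(u + 7)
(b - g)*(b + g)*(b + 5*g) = b^3 + 5*b^2*g - b*g^2 - 5*g^3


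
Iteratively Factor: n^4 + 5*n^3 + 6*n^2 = (n)*(n^3 + 5*n^2 + 6*n) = n^2*(n^2 + 5*n + 6) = n^2*(n + 2)*(n + 3)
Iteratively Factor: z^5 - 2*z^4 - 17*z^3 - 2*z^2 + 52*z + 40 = (z - 2)*(z^4 - 17*z^2 - 36*z - 20) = (z - 5)*(z - 2)*(z^3 + 5*z^2 + 8*z + 4) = (z - 5)*(z - 2)*(z + 2)*(z^2 + 3*z + 2) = (z - 5)*(z - 2)*(z + 2)^2*(z + 1)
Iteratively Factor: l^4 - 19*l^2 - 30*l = (l)*(l^3 - 19*l - 30) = l*(l + 3)*(l^2 - 3*l - 10) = l*(l + 2)*(l + 3)*(l - 5)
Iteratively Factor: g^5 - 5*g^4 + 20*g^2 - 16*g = (g - 1)*(g^4 - 4*g^3 - 4*g^2 + 16*g) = g*(g - 1)*(g^3 - 4*g^2 - 4*g + 16) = g*(g - 4)*(g - 1)*(g^2 - 4) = g*(g - 4)*(g - 1)*(g + 2)*(g - 2)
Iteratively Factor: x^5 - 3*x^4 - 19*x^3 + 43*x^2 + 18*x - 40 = (x - 5)*(x^4 + 2*x^3 - 9*x^2 - 2*x + 8) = (x - 5)*(x - 1)*(x^3 + 3*x^2 - 6*x - 8) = (x - 5)*(x - 1)*(x + 1)*(x^2 + 2*x - 8) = (x - 5)*(x - 2)*(x - 1)*(x + 1)*(x + 4)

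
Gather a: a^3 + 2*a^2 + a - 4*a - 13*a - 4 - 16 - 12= a^3 + 2*a^2 - 16*a - 32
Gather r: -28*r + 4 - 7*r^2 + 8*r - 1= -7*r^2 - 20*r + 3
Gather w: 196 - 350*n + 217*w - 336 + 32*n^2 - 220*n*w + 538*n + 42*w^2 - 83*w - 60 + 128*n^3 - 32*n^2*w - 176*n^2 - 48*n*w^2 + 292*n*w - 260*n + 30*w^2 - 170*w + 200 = 128*n^3 - 144*n^2 - 72*n + w^2*(72 - 48*n) + w*(-32*n^2 + 72*n - 36)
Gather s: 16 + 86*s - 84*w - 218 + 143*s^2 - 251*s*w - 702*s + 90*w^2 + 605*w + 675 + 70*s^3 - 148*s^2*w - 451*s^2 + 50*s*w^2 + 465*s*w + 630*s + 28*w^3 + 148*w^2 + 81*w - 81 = 70*s^3 + s^2*(-148*w - 308) + s*(50*w^2 + 214*w + 14) + 28*w^3 + 238*w^2 + 602*w + 392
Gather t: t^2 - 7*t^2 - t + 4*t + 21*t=-6*t^2 + 24*t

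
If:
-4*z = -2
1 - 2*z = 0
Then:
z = 1/2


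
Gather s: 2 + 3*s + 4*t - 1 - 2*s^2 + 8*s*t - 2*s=-2*s^2 + s*(8*t + 1) + 4*t + 1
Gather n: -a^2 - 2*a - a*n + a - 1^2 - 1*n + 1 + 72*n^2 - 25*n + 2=-a^2 - a + 72*n^2 + n*(-a - 26) + 2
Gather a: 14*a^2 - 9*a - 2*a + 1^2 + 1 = 14*a^2 - 11*a + 2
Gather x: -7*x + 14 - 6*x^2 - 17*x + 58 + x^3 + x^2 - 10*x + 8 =x^3 - 5*x^2 - 34*x + 80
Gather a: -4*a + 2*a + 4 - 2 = 2 - 2*a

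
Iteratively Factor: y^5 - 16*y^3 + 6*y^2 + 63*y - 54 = (y + 3)*(y^4 - 3*y^3 - 7*y^2 + 27*y - 18) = (y - 3)*(y + 3)*(y^3 - 7*y + 6) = (y - 3)*(y - 1)*(y + 3)*(y^2 + y - 6) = (y - 3)*(y - 1)*(y + 3)^2*(y - 2)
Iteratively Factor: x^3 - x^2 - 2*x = (x)*(x^2 - x - 2) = x*(x + 1)*(x - 2)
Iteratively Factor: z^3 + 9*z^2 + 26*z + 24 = (z + 2)*(z^2 + 7*z + 12) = (z + 2)*(z + 3)*(z + 4)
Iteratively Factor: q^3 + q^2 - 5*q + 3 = (q - 1)*(q^2 + 2*q - 3) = (q - 1)*(q + 3)*(q - 1)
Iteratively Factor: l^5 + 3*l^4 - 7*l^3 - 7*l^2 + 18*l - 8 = (l - 1)*(l^4 + 4*l^3 - 3*l^2 - 10*l + 8) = (l - 1)*(l + 4)*(l^3 - 3*l + 2) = (l - 1)^2*(l + 4)*(l^2 + l - 2) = (l - 1)^3*(l + 4)*(l + 2)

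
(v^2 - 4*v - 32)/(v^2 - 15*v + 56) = (v + 4)/(v - 7)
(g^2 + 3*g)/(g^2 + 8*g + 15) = g/(g + 5)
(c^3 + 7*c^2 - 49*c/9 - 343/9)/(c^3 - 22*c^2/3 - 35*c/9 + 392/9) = (3*c^2 + 14*c - 49)/(3*c^2 - 29*c + 56)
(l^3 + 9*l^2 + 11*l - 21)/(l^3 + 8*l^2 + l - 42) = (l - 1)/(l - 2)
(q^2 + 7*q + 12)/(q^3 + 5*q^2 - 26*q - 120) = (q + 3)/(q^2 + q - 30)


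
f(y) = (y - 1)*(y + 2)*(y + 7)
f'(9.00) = 392.00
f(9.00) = 1408.00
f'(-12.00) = 245.00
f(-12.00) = -650.00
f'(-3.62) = -13.61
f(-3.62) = 25.30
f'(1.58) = 37.77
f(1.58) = 17.82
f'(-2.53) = -16.28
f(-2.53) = 8.36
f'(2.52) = 64.37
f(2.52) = 65.41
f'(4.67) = 145.15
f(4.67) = 285.67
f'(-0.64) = -4.01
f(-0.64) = -14.19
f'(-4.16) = -9.64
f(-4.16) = 31.65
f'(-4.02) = -10.84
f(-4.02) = 30.22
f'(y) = (y - 1)*(y + 2) + (y - 1)*(y + 7) + (y + 2)*(y + 7) = 3*y^2 + 16*y + 5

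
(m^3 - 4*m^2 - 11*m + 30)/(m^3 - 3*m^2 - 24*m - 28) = (-m^3 + 4*m^2 + 11*m - 30)/(-m^3 + 3*m^2 + 24*m + 28)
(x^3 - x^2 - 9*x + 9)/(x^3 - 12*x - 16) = (-x^3 + x^2 + 9*x - 9)/(-x^3 + 12*x + 16)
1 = 1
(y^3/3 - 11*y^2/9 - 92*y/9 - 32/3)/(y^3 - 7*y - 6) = (-3*y^3 + 11*y^2 + 92*y + 96)/(9*(-y^3 + 7*y + 6))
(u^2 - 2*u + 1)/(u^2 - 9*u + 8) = (u - 1)/(u - 8)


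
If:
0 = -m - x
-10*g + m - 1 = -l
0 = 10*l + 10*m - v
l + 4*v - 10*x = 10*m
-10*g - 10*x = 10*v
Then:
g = -31/309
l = 40/309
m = -41/309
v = -10/309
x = 41/309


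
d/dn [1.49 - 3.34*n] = -3.34000000000000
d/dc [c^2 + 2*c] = 2*c + 2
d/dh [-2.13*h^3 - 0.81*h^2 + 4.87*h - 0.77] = -6.39*h^2 - 1.62*h + 4.87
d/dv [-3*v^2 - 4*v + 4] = -6*v - 4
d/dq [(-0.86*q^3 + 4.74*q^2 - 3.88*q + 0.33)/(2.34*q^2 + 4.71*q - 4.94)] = (-2.0124*q^4 - 8.1012*q^3 + 44.1498*q^2 - 48.3756*q + 17.6129)/(5.4756*q^4 + 22.0428*q^3 - 0.935099999999998*q^2 - 46.5348*q + 24.4036)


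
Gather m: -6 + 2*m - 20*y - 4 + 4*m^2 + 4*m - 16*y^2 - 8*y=4*m^2 + 6*m - 16*y^2 - 28*y - 10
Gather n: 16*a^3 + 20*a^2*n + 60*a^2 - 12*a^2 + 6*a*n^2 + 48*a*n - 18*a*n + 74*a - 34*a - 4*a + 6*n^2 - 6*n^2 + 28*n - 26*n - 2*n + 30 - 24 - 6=16*a^3 + 48*a^2 + 6*a*n^2 + 36*a + n*(20*a^2 + 30*a)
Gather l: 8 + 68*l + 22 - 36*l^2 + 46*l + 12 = -36*l^2 + 114*l + 42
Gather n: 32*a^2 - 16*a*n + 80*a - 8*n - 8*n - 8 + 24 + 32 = 32*a^2 + 80*a + n*(-16*a - 16) + 48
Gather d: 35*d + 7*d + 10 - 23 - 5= 42*d - 18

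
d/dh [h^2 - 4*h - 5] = 2*h - 4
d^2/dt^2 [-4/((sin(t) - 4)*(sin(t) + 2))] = 4*(4*sin(t)^4 - 6*sin(t)^3 + 30*sin(t)^2 - 4*sin(t) - 24)/((sin(t) - 4)^3*(sin(t) + 2)^3)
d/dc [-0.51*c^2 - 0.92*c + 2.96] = -1.02*c - 0.92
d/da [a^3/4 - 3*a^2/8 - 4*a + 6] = 3*a^2/4 - 3*a/4 - 4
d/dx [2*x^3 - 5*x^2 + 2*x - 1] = 6*x^2 - 10*x + 2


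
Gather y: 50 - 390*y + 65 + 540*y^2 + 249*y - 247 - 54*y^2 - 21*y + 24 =486*y^2 - 162*y - 108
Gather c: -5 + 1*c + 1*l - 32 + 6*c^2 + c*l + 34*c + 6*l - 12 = 6*c^2 + c*(l + 35) + 7*l - 49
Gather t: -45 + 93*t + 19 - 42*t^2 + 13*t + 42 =-42*t^2 + 106*t + 16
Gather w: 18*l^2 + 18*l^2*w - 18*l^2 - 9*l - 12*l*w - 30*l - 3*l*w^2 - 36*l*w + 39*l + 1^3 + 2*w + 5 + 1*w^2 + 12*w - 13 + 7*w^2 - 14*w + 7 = w^2*(8 - 3*l) + w*(18*l^2 - 48*l)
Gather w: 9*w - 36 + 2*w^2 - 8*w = 2*w^2 + w - 36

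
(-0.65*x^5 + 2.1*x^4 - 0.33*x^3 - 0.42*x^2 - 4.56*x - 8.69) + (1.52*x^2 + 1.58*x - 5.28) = -0.65*x^5 + 2.1*x^4 - 0.33*x^3 + 1.1*x^2 - 2.98*x - 13.97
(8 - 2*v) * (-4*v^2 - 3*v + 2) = 8*v^3 - 26*v^2 - 28*v + 16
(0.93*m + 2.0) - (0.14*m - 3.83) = 0.79*m + 5.83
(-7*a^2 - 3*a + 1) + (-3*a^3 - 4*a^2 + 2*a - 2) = -3*a^3 - 11*a^2 - a - 1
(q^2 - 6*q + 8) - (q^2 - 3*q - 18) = 26 - 3*q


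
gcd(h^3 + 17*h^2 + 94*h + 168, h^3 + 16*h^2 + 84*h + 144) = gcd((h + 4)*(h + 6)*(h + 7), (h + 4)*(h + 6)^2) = h^2 + 10*h + 24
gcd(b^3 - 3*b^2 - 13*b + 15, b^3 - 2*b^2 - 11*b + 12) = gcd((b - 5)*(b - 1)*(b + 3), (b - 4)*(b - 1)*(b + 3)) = b^2 + 2*b - 3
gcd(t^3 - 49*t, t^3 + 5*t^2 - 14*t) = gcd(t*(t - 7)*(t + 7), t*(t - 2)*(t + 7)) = t^2 + 7*t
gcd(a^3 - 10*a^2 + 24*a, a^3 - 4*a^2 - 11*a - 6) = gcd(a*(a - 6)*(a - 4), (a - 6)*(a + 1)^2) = a - 6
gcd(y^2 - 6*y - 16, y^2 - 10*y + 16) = y - 8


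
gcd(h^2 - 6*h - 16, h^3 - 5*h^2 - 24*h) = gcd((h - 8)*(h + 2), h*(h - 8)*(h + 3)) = h - 8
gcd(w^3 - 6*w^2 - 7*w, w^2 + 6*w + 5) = w + 1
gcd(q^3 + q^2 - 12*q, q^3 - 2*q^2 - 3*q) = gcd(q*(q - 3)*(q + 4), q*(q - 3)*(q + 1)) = q^2 - 3*q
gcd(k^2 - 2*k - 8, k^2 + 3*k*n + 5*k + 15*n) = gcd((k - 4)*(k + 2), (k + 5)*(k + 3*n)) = 1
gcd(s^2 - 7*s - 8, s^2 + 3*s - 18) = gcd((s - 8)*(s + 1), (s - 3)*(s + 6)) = 1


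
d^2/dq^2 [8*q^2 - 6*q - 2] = 16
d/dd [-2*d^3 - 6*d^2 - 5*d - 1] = -6*d^2 - 12*d - 5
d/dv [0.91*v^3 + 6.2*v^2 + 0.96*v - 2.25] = 2.73*v^2 + 12.4*v + 0.96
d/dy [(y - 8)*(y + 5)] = 2*y - 3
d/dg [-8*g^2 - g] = -16*g - 1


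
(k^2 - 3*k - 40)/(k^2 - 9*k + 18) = (k^2 - 3*k - 40)/(k^2 - 9*k + 18)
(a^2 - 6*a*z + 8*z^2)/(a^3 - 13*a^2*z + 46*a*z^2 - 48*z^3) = (a - 4*z)/(a^2 - 11*a*z + 24*z^2)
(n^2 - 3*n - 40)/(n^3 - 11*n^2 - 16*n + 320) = 1/(n - 8)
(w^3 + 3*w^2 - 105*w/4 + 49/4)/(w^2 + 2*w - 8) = (4*w^3 + 12*w^2 - 105*w + 49)/(4*(w^2 + 2*w - 8))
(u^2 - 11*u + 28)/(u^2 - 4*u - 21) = (u - 4)/(u + 3)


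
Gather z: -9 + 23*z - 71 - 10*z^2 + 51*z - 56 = -10*z^2 + 74*z - 136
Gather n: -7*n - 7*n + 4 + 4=8 - 14*n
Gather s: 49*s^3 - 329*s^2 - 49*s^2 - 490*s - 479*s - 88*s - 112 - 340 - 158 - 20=49*s^3 - 378*s^2 - 1057*s - 630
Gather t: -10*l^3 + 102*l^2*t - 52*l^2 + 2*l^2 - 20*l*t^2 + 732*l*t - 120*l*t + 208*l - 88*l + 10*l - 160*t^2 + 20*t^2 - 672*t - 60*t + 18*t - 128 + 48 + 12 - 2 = -10*l^3 - 50*l^2 + 130*l + t^2*(-20*l - 140) + t*(102*l^2 + 612*l - 714) - 70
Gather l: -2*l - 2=-2*l - 2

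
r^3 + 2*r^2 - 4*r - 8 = (r - 2)*(r + 2)^2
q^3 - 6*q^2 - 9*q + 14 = (q - 7)*(q - 1)*(q + 2)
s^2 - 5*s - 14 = (s - 7)*(s + 2)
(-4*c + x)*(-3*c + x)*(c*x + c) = 12*c^3*x + 12*c^3 - 7*c^2*x^2 - 7*c^2*x + c*x^3 + c*x^2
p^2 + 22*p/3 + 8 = (p + 4/3)*(p + 6)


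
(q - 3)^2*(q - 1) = q^3 - 7*q^2 + 15*q - 9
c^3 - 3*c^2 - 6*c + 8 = (c - 4)*(c - 1)*(c + 2)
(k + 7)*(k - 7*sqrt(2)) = k^2 - 7*sqrt(2)*k + 7*k - 49*sqrt(2)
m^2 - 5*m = m*(m - 5)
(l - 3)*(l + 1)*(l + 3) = l^3 + l^2 - 9*l - 9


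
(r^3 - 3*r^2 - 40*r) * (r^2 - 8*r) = r^5 - 11*r^4 - 16*r^3 + 320*r^2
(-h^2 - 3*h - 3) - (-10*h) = -h^2 + 7*h - 3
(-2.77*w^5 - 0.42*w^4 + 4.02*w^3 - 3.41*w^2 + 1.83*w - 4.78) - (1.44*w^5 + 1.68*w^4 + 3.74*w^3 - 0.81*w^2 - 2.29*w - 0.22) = -4.21*w^5 - 2.1*w^4 + 0.279999999999999*w^3 - 2.6*w^2 + 4.12*w - 4.56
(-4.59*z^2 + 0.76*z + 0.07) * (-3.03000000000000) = 13.9077*z^2 - 2.3028*z - 0.2121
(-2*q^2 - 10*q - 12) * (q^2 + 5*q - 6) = -2*q^4 - 20*q^3 - 50*q^2 + 72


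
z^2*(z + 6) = z^3 + 6*z^2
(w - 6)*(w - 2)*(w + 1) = w^3 - 7*w^2 + 4*w + 12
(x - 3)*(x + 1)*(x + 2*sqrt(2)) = x^3 - 2*x^2 + 2*sqrt(2)*x^2 - 4*sqrt(2)*x - 3*x - 6*sqrt(2)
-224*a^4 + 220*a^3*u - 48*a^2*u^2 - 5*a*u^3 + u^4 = (-8*a + u)*(-2*a + u)^2*(7*a + u)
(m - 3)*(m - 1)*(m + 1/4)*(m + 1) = m^4 - 11*m^3/4 - 7*m^2/4 + 11*m/4 + 3/4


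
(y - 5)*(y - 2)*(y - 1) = y^3 - 8*y^2 + 17*y - 10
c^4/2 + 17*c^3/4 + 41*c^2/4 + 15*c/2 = c*(c/2 + 1)*(c + 3/2)*(c + 5)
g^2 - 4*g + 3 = (g - 3)*(g - 1)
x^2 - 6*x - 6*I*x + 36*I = (x - 6)*(x - 6*I)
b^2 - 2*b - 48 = (b - 8)*(b + 6)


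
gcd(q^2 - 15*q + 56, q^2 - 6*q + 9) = 1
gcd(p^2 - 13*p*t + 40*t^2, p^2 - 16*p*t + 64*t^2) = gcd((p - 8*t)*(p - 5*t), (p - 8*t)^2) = p - 8*t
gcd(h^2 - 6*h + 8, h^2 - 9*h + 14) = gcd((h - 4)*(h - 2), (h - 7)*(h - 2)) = h - 2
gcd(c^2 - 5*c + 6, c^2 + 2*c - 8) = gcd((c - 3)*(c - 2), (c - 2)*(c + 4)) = c - 2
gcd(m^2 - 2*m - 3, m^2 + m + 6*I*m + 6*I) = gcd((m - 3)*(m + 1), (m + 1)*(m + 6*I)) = m + 1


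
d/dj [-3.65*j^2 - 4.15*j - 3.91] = -7.3*j - 4.15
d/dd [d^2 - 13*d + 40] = 2*d - 13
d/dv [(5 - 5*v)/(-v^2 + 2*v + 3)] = 5*(v^2 - 2*v - 2*(v - 1)^2 - 3)/(-v^2 + 2*v + 3)^2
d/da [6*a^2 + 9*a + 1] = 12*a + 9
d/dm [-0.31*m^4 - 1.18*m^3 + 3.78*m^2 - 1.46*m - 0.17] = -1.24*m^3 - 3.54*m^2 + 7.56*m - 1.46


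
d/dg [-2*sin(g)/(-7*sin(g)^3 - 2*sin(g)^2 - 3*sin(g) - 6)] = 4*(-7*sin(g)^3 - sin(g)^2 + 3)*cos(g)/(7*sin(g)^3 + 2*sin(g)^2 + 3*sin(g) + 6)^2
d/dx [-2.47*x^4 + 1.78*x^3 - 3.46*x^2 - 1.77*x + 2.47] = -9.88*x^3 + 5.34*x^2 - 6.92*x - 1.77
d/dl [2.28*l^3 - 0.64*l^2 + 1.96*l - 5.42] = 6.84*l^2 - 1.28*l + 1.96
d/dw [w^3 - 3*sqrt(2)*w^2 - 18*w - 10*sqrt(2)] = 3*w^2 - 6*sqrt(2)*w - 18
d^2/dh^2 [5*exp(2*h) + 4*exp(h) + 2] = (20*exp(h) + 4)*exp(h)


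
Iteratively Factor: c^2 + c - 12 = (c + 4)*(c - 3)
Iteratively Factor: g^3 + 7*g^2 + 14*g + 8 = (g + 1)*(g^2 + 6*g + 8) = (g + 1)*(g + 4)*(g + 2)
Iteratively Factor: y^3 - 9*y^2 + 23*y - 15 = (y - 5)*(y^2 - 4*y + 3) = (y - 5)*(y - 3)*(y - 1)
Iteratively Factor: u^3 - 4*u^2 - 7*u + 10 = (u - 5)*(u^2 + u - 2) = (u - 5)*(u + 2)*(u - 1)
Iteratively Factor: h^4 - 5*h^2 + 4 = (h - 1)*(h^3 + h^2 - 4*h - 4) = (h - 1)*(h + 2)*(h^2 - h - 2) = (h - 1)*(h + 1)*(h + 2)*(h - 2)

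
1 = 1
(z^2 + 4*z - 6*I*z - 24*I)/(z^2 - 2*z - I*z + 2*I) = (z^2 + z*(4 - 6*I) - 24*I)/(z^2 + z*(-2 - I) + 2*I)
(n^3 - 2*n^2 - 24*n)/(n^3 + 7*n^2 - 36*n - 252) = n*(n + 4)/(n^2 + 13*n + 42)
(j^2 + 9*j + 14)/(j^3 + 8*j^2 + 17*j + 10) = (j + 7)/(j^2 + 6*j + 5)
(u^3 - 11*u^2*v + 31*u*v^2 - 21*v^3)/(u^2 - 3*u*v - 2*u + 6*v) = (u^2 - 8*u*v + 7*v^2)/(u - 2)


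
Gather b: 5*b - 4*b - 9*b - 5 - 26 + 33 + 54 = 56 - 8*b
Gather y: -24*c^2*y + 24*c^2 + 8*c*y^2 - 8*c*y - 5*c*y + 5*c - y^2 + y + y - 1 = 24*c^2 + 5*c + y^2*(8*c - 1) + y*(-24*c^2 - 13*c + 2) - 1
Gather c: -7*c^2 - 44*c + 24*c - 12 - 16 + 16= -7*c^2 - 20*c - 12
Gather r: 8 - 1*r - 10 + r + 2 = 0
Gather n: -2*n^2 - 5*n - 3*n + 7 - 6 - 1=-2*n^2 - 8*n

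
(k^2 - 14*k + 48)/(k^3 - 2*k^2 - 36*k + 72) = (k - 8)/(k^2 + 4*k - 12)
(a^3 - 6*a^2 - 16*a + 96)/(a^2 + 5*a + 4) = (a^2 - 10*a + 24)/(a + 1)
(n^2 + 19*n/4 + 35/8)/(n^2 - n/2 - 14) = (n + 5/4)/(n - 4)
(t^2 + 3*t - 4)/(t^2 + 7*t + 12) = (t - 1)/(t + 3)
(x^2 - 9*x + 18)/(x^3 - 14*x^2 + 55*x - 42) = (x - 3)/(x^2 - 8*x + 7)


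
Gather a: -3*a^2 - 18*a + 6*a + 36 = -3*a^2 - 12*a + 36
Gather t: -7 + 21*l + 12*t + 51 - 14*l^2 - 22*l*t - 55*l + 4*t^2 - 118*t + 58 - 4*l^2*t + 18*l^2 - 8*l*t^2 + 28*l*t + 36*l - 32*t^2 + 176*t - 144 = 4*l^2 + 2*l + t^2*(-8*l - 28) + t*(-4*l^2 + 6*l + 70) - 42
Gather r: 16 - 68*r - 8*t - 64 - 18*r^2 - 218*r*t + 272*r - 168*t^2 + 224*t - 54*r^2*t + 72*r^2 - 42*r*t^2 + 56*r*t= r^2*(54 - 54*t) + r*(-42*t^2 - 162*t + 204) - 168*t^2 + 216*t - 48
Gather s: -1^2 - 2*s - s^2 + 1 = -s^2 - 2*s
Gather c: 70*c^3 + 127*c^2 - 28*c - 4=70*c^3 + 127*c^2 - 28*c - 4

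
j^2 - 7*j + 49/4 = (j - 7/2)^2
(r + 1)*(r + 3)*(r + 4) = r^3 + 8*r^2 + 19*r + 12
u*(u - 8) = u^2 - 8*u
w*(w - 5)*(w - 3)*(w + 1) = w^4 - 7*w^3 + 7*w^2 + 15*w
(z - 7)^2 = z^2 - 14*z + 49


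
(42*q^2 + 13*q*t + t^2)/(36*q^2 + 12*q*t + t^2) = (7*q + t)/(6*q + t)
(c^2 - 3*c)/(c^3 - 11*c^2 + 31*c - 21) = c/(c^2 - 8*c + 7)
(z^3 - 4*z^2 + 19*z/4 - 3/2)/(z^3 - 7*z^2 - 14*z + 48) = (z^2 - 2*z + 3/4)/(z^2 - 5*z - 24)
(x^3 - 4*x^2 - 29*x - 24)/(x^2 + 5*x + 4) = (x^2 - 5*x - 24)/(x + 4)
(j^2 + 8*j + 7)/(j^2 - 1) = (j + 7)/(j - 1)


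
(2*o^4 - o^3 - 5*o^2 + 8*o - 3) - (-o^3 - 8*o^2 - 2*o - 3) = 2*o^4 + 3*o^2 + 10*o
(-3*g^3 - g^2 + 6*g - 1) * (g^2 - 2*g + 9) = -3*g^5 + 5*g^4 - 19*g^3 - 22*g^2 + 56*g - 9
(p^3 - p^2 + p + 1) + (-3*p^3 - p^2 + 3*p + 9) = -2*p^3 - 2*p^2 + 4*p + 10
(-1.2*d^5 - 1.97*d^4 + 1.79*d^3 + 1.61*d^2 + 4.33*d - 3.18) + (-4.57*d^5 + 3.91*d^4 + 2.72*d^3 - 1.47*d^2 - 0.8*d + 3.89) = -5.77*d^5 + 1.94*d^4 + 4.51*d^3 + 0.14*d^2 + 3.53*d + 0.71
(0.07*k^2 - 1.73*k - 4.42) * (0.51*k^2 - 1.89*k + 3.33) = 0.0357*k^4 - 1.0146*k^3 + 1.2486*k^2 + 2.5929*k - 14.7186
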